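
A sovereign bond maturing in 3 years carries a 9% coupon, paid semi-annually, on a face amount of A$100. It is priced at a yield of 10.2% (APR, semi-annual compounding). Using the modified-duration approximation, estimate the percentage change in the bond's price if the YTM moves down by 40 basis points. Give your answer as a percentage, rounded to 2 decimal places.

Periodic yield y = 0.051. Modified duration first:
  t   CF        PV=CF/(1+0.051)^t    t·PV
  1         4.50         4.2816         4.2816
  2         4.50         4.0739         8.1477
  3         4.50         3.8762        11.6286
  4         4.50         3.6881        14.7524
  5         4.50         3.5091        17.5456
  6       104.50        77.5354       465.2124
  Σ                     96.9643       521.5683
P = 96.9643; D_Mac = 5.37897 half-year periods = 2.68949 yrs; D_mod = 2.68949/(1+0.051) = 2.55898 yrs.
ΔP/P ≈ -D_mod · Δy = -2.55898 × (-0.004) = +0.010236 = +1.0236%.

+1.02%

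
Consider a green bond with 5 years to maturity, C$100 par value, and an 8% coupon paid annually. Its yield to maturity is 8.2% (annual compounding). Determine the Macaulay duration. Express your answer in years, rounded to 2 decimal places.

Periodic yield y = 0.082. Discount each cash flow and weight by its year:
  t   CF        PV=CF/(1+0.082)^t    t·PV
  1         8.00         7.3937         7.3937
  2         8.00         6.8334        13.6668
  3         8.00         6.3155        18.9465
  4         8.00         5.8369        23.3475
  5       108.00        72.8262       364.1308
  Σ                     99.2056       427.4854
Price P = Σ PV = 99.2056.
Macaulay duration = Σ(t·PV) / P = 427.4854 / 99.2056 = 4.30908 years.

4.31 years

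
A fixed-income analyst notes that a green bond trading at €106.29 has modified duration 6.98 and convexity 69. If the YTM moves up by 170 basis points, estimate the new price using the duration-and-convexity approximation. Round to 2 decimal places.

Duration effect: -D_mod·Δy = -6.98 × (+0.017) = -0.118660
Convexity effect: ½·C·(Δy)² = 0.5 × 69 × (0.017)² = +0.0099705
ΔP/P ≈ -0.118660 + 0.0099705 = -0.1086895
New price ≈ 106.29 × (1 - 0.1086895) = 94.737393045.

€94.74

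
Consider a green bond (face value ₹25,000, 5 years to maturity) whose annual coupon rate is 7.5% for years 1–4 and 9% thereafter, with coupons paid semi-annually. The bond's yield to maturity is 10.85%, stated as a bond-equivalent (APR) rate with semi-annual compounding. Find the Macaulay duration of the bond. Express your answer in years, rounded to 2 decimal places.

Periodic yield y = 0.05425. Discount each cash flow and weight by its period:
  t   CF        PV=CF/(1+0.05425)^t    t·PV
  1       937.50       889.2578       889.2578
  2       937.50       843.4980     1,686.9960
  3       937.50       800.0930     2,400.2789
  4       937.50       758.9215     3,035.6859
  5       937.50       719.8686     3,599.3430
  6       937.50       682.8253     4,096.9519
  7       937.50       647.6882     4,533.8176
  8       937.50       614.3592     4,914.8740
  9     1,125.00       699.2944     6,293.6494
  10   26,125.00    15,403.5280   154,035.2800
  Σ                 22,059.3340   185,486.1344
Price P = Σ PV = 22,059.3340.
Macaulay duration = Σ(t·PV) / P = 185,486.1344 / 22,059.3340 = 8.40851 half-year periods.
In years: 8.40851 / 2 = 4.20426 years.

4.20 years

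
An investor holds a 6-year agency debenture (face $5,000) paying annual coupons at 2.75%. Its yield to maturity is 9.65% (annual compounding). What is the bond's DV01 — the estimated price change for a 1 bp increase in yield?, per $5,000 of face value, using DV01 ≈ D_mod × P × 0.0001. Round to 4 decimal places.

Periodic yield y = 0.0965.
  t   CF        PV=CF/(1+0.0965)^t    t·PV
  1       137.50       125.3990       125.3990
  2       137.50       114.3630       228.7259
  3       137.50       104.2982       312.8946
  4       137.50        95.1192       380.4768
  5       137.50        86.7480       433.7400
  6     5,137.50     2,955.9700    17,735.8199
  Σ                  3,481.8973    19,217.0562
P = 3,481.8973; D_Mac = 5.51913 yrs; D_mod = 5.03341 yrs.
DV01 ≈ 5.03341 × 3,481.8973 × 0.0001 = 1.752582.

$1.7526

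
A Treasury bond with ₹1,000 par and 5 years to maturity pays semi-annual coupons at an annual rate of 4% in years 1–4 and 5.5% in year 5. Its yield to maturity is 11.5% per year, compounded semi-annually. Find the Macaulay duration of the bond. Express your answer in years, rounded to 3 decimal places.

Periodic yield y = 0.0575. Discount each cash flow and weight by its period:
  t   CF        PV=CF/(1+0.0575)^t    t·PV
  1        20.00        18.9125        18.9125
  2        20.00        17.8842        35.7684
  3        20.00        16.9118        50.7353
  4        20.00        15.9922        63.9688
  5        20.00        15.1227        75.6133
  6        20.00        14.3004        85.8023
  7        20.00        13.5228        94.6598
  8        20.00        12.7875       102.3003
  9        27.50        16.6268       149.6414
  10    1,027.50       587.4597     5,874.5969
  Σ                    729.5206     6,551.9990
Price P = Σ PV = 729.5206.
Macaulay duration = Σ(t·PV) / P = 6,551.9990 / 729.5206 = 8.98124 half-year periods.
In years: 8.98124 / 2 = 4.49062 years.

4.491 years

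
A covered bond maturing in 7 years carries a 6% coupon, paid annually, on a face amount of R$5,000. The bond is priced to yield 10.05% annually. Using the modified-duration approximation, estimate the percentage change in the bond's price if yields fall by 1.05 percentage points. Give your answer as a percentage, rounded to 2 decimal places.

Periodic yield y = 0.1005. Modified duration first:
  t   CF        PV=CF/(1+0.1005)^t    t·PV
  1       300.00       272.6034       272.6034
  2       300.00       247.7086       495.4173
  3       300.00       225.0874       675.2621
  4       300.00       204.5319       818.1276
  5       300.00       185.8536       929.2681
  6       300.00       168.8811     1,013.2864
  7     5,300.00     2,711.1000    18,977.7002
  Σ                  4,015.7660    23,181.6651
P = 4,015.7660; D_Mac = 5.77266 yrs; D_mod = 5.77266/(1+0.1005) = 5.24549 yrs.
ΔP/P ≈ -D_mod · Δy = -5.24549 × (-0.0105) = +0.055078 = +5.5078%.

+5.51%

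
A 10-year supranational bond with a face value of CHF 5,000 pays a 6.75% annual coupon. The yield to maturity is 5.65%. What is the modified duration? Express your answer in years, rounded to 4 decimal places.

Periodic yield y = 0.0565. First find Macaulay duration:
  t   CF        PV=CF/(1+0.0565)^t    t·PV
  1       337.50       319.4510       319.4510
  2       337.50       302.3673       604.7345
  3       337.50       286.1971       858.5914
  4       337.50       270.8917     1,083.5670
  5       337.50       256.4049     1,282.0244
  6       337.50       242.6927     1,456.1564
  7       337.50       229.7139     1,607.9973
  8       337.50       217.4291     1,739.4332
  9       337.50       205.8014     1,852.2123
  10    5,337.50     3,080.6536    30,806.5365
  Σ                  5,411.6028    41,610.7039
P = 5,411.6028; Macaulay duration = 41,610.7039 / 5,411.6028 = 7.68916 years.
Modified duration = D_Mac / (1 + y) = 7.68916 / 1.0565 = 7.27796 years.

7.2780 years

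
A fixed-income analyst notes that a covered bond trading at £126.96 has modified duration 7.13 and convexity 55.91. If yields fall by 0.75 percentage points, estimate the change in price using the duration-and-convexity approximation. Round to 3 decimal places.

Duration effect: -D_mod·Δy = -7.13 × (-0.0075) = +0.053475
Convexity effect: ½·C·(Δy)² = 0.5 × 55.91 × (-0.0075)² = +0.00157246875
ΔP/P ≈ +0.053475 + 0.00157246875 = +0.05504746875
ΔP ≈ 126.96 × (+0.05504746875) = +6.9888266325.

+£6.989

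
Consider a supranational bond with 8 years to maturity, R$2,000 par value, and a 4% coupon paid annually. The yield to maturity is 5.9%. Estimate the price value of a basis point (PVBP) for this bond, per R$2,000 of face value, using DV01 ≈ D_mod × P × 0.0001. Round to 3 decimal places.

R$1.153

Periodic yield y = 0.059.
  t   CF        PV=CF/(1+0.059)^t    t·PV
  1        80.00        75.5430        75.5430
  2        80.00        71.3342       142.6685
  3        80.00        67.3600       202.0800
  4        80.00        63.6072       254.4287
  5        80.00        60.0634       300.3172
  6        80.00        56.7171       340.3028
  7        80.00        53.5572       374.9007
  8     2,080.00     1,314.9089    10,519.2709
  Σ                  1,763.0911    12,209.5118
P = 1,763.0911; D_Mac = 6.92506 yrs; D_mod = 6.53924 yrs.
DV01 ≈ 6.53924 × 1,763.0911 × 0.0001 = 1.152928.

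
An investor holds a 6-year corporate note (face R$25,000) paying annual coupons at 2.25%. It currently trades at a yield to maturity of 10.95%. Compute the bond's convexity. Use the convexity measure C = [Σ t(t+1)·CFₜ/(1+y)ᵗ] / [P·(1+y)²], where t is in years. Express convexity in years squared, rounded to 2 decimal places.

With y = 0.1095:
  t   CF        PV=CF/(1+0.1095)^t    t·PV        t(t+1)·PV
  1       562.50       506.9851       506.9851       1,013.9703
  2       562.50       456.9492       913.8984       2,741.6952
  3       562.50       411.8515     1,235.5544       4,942.2175
  4       562.50       371.2046     1,484.8182       7,424.0912
  5       562.50       334.5692     1,672.8461      10,037.0768
  6    25,562.50    13,703.7519    82,222.5111     575,557.5780
  Σ                 15,785.3114    88,036.6134     601,716.6289
P = 15,785.3114.
Convexity = Σ t(t+1)·PV / [P·(1+y)²] = 601,716.6289 / (15,785.3114 × 1.230990) = 30.96594.

30.97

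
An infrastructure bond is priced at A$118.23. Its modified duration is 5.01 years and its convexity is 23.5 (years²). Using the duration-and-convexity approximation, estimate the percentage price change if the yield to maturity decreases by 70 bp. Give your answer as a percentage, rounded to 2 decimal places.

+3.56%

Duration effect: -D_mod·Δy = -5.01 × (-0.007) = +0.035070
Convexity effect: ½·C·(Δy)² = 0.5 × 23.5 × (-0.007)² = +0.00057575
ΔP/P ≈ +0.035070 + 0.00057575 = +0.03564575
= +3.564575%.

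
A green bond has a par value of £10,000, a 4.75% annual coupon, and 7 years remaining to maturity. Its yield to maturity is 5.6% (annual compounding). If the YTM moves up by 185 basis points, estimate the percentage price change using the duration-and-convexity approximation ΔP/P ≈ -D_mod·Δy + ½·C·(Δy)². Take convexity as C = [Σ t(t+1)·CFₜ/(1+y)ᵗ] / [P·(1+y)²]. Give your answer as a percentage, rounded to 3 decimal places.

-9.958%

With y = 0.056:
  t   CF        PV=CF/(1+0.056)^t    t·PV        t(t+1)·PV
  1       475.00       449.8106       449.8106         899.6212
  2       475.00       425.9570       851.9140       2,555.7421
  3       475.00       403.3684     1,210.1052       4,840.4206
  4       475.00       381.9776     1,527.9105       7,639.5527
  5       475.00       361.7212     1,808.6062      10,851.6374
  6       475.00       342.5391     2,055.2344      14,386.6405
  7    10,475.00     7,153.3027    50,073.1190     400,584.9523
  Σ                  9,518.6767    57,976.6999     441,758.5668
P = 9,518.6767; D_Mac = 6.09084 yrs; D_mod = 5.76784 yrs; C = 41.61794.
Duration effect: -5.76784 × (+0.0185) = -0.106705
Convexity effect: 0.5 × 41.61794 × (0.0185)² = +0.0071219
ΔP/P ≈ -0.106705 + 0.0071219 = -0.099583 = -9.9583%.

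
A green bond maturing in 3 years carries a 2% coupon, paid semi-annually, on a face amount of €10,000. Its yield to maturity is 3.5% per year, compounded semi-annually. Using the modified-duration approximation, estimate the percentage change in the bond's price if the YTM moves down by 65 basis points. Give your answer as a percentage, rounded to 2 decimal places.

Periodic yield y = 0.0175. Modified duration first:
  t   CF        PV=CF/(1+0.0175)^t    t·PV
  1       100.00        98.2801        98.2801
  2       100.00        96.5898       193.1796
  3       100.00        94.9285       284.7856
  4       100.00        93.2959       373.1834
  5       100.00        91.6913       458.4563
  6    10,100.00     9,101.5397    54,609.2380
  Σ                  9,576.3252    56,017.1229
P = 9,576.3252; D_Mac = 5.84954 half-year periods = 2.92477 yrs; D_mod = 2.92477/(1+0.0175) = 2.87447 yrs.
ΔP/P ≈ -D_mod · Δy = -2.87447 × (-0.0065) = +0.018684 = +1.8684%.

+1.87%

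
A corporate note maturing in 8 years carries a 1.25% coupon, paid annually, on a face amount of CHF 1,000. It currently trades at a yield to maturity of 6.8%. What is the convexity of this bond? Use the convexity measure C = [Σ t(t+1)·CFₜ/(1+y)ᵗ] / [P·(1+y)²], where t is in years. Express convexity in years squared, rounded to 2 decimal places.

With y = 0.068:
  t   CF        PV=CF/(1+0.068)^t    t·PV        t(t+1)·PV
  1        12.50        11.7041        11.7041          23.4082
  2        12.50        10.9589        21.9178          65.7535
  3        12.50        10.2612        30.7835         123.1339
  4        12.50         9.6078        38.4313         192.1565
  5        12.50         8.9961        44.9804         269.8827
  6        12.50         8.4233        50.5398         353.7788
  7        12.50         7.8870        55.2089         441.6714
  8     1,012.50       598.1705     4,785.3642      43,068.2779
  Σ                    666.0089     5,038.9301      44,538.0628
P = 666.0089.
Convexity = Σ t(t+1)·PV / [P·(1+y)²] = 44,538.0628 / (666.0089 × 1.140624) = 58.62850.

58.63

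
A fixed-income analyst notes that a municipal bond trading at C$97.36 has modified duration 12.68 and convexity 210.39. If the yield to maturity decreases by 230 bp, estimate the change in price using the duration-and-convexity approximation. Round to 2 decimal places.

Duration effect: -D_mod·Δy = -12.68 × (-0.023) = +0.291640
Convexity effect: ½·C·(Δy)² = 0.5 × 210.39 × (-0.023)² = +0.055648155
ΔP/P ≈ +0.291640 + 0.055648155 = +0.347288155
ΔP ≈ 97.36 × (+0.347288155) = +33.8119747708.

+C$33.81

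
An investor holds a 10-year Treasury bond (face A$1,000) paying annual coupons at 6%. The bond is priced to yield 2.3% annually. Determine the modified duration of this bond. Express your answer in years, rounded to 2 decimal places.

Periodic yield y = 0.023. First find Macaulay duration:
  t   CF        PV=CF/(1+0.023)^t    t·PV
  1        60.00        58.6510        58.6510
  2        60.00        57.3324       114.6648
  3        60.00        56.0434       168.1302
  4        60.00        54.7834       219.1335
  5        60.00        53.5517       267.7584
  6        60.00        52.3477       314.0861
  7        60.00        51.1708       358.1953
  8        60.00        50.0203       400.1623
  9        60.00        48.8957       440.0612
  10    1,060.00       844.4025     8,444.0253
  Σ                  1,327.1988    10,784.8680
P = 1,327.1988; Macaulay duration = 10,784.8680 / 1,327.1988 = 8.12604 years.
Modified duration = D_Mac / (1 + y) = 8.12604 / 1.023 = 7.94334 years.

7.94 years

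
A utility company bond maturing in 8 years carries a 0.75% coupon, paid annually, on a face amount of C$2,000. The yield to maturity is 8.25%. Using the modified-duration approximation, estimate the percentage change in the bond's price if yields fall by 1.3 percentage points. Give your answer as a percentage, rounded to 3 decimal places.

Periodic yield y = 0.0825. Modified duration first:
  t   CF        PV=CF/(1+0.0825)^t    t·PV
  1        15.00        13.8568        13.8568
  2        15.00        12.8008        25.6015
  3        15.00        11.8252        35.4755
  4        15.00        10.9239        43.6958
  5        15.00        10.0914        50.4570
  6        15.00         9.3223        55.9339
  7        15.00         8.6118        60.2829
  8     2,015.00     1,068.6902     8,549.5213
  Σ                  1,146.1224     8,834.8247
P = 1,146.1224; D_Mac = 7.70845 yrs; D_mod = 7.70845/(1+0.0825) = 7.12097 yrs.
ΔP/P ≈ -D_mod · Δy = -7.12097 × (-0.013) = +0.092573 = +9.2573%.

+9.257%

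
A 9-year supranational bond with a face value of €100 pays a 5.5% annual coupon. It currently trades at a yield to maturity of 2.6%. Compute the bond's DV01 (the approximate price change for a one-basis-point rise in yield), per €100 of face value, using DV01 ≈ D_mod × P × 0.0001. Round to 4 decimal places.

Periodic yield y = 0.026.
  t   CF        PV=CF/(1+0.026)^t    t·PV
  1         5.50         5.3606         5.3606
  2         5.50         5.2248        10.4496
  3         5.50         5.0924        15.2771
  4         5.50         4.9633        19.8533
  5         5.50         4.8376        24.1878
  6         5.50         4.7150        28.2898
  7         5.50         4.5955        32.1684
  8         5.50         4.4790        35.8322
  9       105.50        83.7387       753.6483
  Σ                    123.0068       925.0671
P = 123.0068; D_Mac = 7.52045 yrs; D_mod = 7.32988 yrs.
DV01 ≈ 7.32988 × 123.0068 × 0.0001 = 0.090162.

€0.0902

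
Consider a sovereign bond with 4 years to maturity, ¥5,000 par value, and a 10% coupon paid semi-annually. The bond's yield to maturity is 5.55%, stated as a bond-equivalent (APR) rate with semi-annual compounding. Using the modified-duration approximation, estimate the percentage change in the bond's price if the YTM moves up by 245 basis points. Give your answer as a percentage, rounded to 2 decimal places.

-8.21%

Periodic yield y = 0.02775. Modified duration first:
  t   CF        PV=CF/(1+0.02775)^t    t·PV
  1       250.00       243.2498       243.2498
  2       250.00       236.6819       473.3638
  3       250.00       230.2913       690.8739
  4       250.00       224.0733       896.2931
  5       250.00       218.0231     1,090.1157
  6       250.00       212.1364     1,272.8181
  7       250.00       206.4085     1,444.8596
  8     5,250.00     4,217.5420    33,740.3363
  Σ                  5,788.4063    39,851.9103
P = 5,788.4063; D_Mac = 6.88478 half-year periods = 3.44239 yrs; D_mod = 3.44239/(1+0.02775) = 3.34944 yrs.
ΔP/P ≈ -D_mod · Δy = -3.34944 × (+0.0245) = -0.082061 = -8.2061%.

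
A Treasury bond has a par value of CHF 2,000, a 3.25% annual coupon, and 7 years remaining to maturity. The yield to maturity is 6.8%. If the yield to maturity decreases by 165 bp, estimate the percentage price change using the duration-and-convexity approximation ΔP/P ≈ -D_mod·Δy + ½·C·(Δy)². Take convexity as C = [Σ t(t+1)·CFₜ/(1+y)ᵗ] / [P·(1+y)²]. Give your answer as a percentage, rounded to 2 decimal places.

+10.29%

With y = 0.068:
  t   CF        PV=CF/(1+0.068)^t    t·PV        t(t+1)·PV
  1        65.00        60.8614        60.8614         121.7228
  2        65.00        56.9864       113.9727         341.9181
  3        65.00        53.3580       160.0740         640.2961
  4        65.00        49.9607       199.8427         999.2136
  5        65.00        46.7797       233.8983       1,403.3899
  6        65.00        43.8012       262.8071       1,839.6497
  7     2,065.00     1,302.9306     9,120.5143      72,964.1142
  Σ                  1,614.6779    10,151.9706      78,310.3044
P = 1,614.6779; D_Mac = 6.28730 yrs; D_mod = 5.88699 yrs; C = 42.51973.
Duration effect: -5.88699 × (-0.0165) = +0.097135
Convexity effect: 0.5 × 42.51973 × (-0.0165)² = +0.0057880
ΔP/P ≈ +0.097135 + 0.0057880 = +0.102923 = +10.2923%.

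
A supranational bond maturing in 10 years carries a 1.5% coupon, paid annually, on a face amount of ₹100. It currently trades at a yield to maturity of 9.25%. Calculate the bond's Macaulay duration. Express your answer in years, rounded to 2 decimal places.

9.02 years

Periodic yield y = 0.0925. Discount each cash flow and weight by its year:
  t   CF        PV=CF/(1+0.0925)^t    t·PV
  1         1.50         1.3730         1.3730
  2         1.50         1.2567         2.5135
  3         1.50         1.1503         3.4510
  4         1.50         1.0529         4.2118
  5         1.50         0.9638         4.8190
  6         1.50         0.8822         5.2931
  7         1.50         0.8075         5.6525
  8         1.50         0.7391         5.9130
  9         1.50         0.6765         6.0889
  10      101.50        41.9036       419.0362
  Σ                     50.8058       458.3521
Price P = Σ PV = 50.8058.
Macaulay duration = Σ(t·PV) / P = 458.3521 / 50.8058 = 9.02165 years.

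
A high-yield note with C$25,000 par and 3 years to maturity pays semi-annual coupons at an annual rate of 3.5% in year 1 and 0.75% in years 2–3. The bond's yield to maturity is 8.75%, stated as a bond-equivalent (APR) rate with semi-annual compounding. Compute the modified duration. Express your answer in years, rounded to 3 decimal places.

2.776 years

Periodic yield y = 0.04375. First find Macaulay duration:
  t   CF        PV=CF/(1+0.04375)^t    t·PV
  1       437.50       419.1617       419.1617
  2       437.50       401.5920       803.1841
  3        93.75        82.4483       247.3450
  4        93.75        78.9924       315.9696
  5        93.75        75.6813       378.4067
  6    25,093.75    19,408.2615   116,449.5692
  Σ                 20,466.1373   118,613.6363
P = 20,466.1373; Macaulay duration = 118,613.6363 / 20,466.1373 = 5.79560 half-year periods = 2.89780 years.
Modified duration = D_Mac / (1 + y) = 2.89780 / 1.04375 = 2.77634 years.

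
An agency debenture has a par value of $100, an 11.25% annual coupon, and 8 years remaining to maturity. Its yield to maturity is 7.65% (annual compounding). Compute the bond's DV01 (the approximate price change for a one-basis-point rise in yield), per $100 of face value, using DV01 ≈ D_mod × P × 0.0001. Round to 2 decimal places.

$0.07

Periodic yield y = 0.0765.
  t   CF        PV=CF/(1+0.0765)^t    t·PV
  1        11.25        10.4505        10.4505
  2        11.25         9.7079        19.4158
  3        11.25         9.0180        27.0540
  4        11.25         8.3772        33.5086
  5        11.25         7.7818        38.9092
  6        11.25         7.2288        43.3730
  7        11.25         6.7151        47.0059
  8       111.25        61.6862       493.4893
  Σ                    120.9655       713.2063
P = 120.9655; D_Mac = 5.89595 yrs; D_mod = 5.47696 yrs.
DV01 ≈ 5.47696 × 120.9655 × 0.0001 = 0.066252.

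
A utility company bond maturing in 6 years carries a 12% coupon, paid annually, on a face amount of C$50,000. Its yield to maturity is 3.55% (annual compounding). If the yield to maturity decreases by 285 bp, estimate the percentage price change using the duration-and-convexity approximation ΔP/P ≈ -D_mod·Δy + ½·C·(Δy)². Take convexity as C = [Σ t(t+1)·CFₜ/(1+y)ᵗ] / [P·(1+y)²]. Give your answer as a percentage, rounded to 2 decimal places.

+14.55%

With y = 0.0355:
  t   CF        PV=CF/(1+0.0355)^t    t·PV        t(t+1)·PV
  1     6,000.00     5,794.3023     5,794.3023      11,588.6045
  2     6,000.00     5,595.6565    11,191.3129      33,573.9388
  3     6,000.00     5,403.8208    16,211.4625      64,845.8499
  4     6,000.00     5,218.5619    20,874.2475     104,371.2376
  5     6,000.00     5,039.6542    25,198.2708     151,189.6247
  6    56,000.00    45,424.2126   272,545.2755   1,907,816.9283
  Σ                 72,476.2082   351,814.8715   2,273,386.1838
P = 72,476.2082; D_Mac = 4.85421 yrs; D_mod = 4.68780 yrs; C = 29.25348.
Duration effect: -4.68780 × (-0.0285) = +0.133602
Convexity effect: 0.5 × 29.25348 × (-0.0285)² = +0.0118806
ΔP/P ≈ +0.133602 + 0.0118806 = +0.145483 = +14.5483%.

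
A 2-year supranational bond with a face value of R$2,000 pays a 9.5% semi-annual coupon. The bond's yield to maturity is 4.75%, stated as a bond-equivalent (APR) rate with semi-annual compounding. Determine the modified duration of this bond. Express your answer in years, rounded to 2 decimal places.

Periodic yield y = 0.02375. First find Macaulay duration:
  t   CF        PV=CF/(1+0.02375)^t    t·PV
  1        95.00        92.7961        92.7961
  2        95.00        90.6433       181.2866
  3        95.00        88.5405       265.6214
  4     2,095.00     1,907.2533     7,629.0131
  Σ                  2,179.2332     8,168.7172
P = 2,179.2332; Macaulay duration = 8,168.7172 / 2,179.2332 = 3.74844 half-year periods = 1.87422 years.
Modified duration = D_Mac / (1 + y) = 1.87422 / 1.02375 = 1.83074 years.

1.83 years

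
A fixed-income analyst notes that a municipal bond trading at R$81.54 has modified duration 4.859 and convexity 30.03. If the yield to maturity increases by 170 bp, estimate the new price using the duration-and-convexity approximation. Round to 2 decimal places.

R$75.16

Duration effect: -D_mod·Δy = -4.859 × (+0.017) = -0.082603
Convexity effect: ½·C·(Δy)² = 0.5 × 30.03 × (0.017)² = +0.004339335
ΔP/P ≈ -0.082603 + 0.004339335 = -0.078263665
New price ≈ 81.54 × (1 - 0.078263665) = 75.1583807559.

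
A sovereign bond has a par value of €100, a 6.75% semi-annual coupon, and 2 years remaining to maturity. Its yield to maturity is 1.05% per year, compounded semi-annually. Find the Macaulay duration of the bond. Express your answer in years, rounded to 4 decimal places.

Periodic yield y = 0.00525. Discount each cash flow and weight by its period:
  t   CF        PV=CF/(1+0.00525)^t    t·PV
  1        3.375         3.3574         3.3574
  2        3.375         3.3398         6.6797
  3        3.375         3.3224         9.9672
  4      103.375       101.2323       404.9293
  Σ                    111.2519       424.9335
Price P = Σ PV = 111.2519.
Macaulay duration = Σ(t·PV) / P = 424.9335 / 111.2519 = 3.81956 half-year periods.
In years: 3.81956 / 2 = 1.90978 years.

1.9098 years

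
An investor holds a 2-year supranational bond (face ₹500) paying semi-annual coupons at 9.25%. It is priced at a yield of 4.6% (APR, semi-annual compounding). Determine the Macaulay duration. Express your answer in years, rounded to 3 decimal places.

Periodic yield y = 0.023. Discount each cash flow and weight by its period:
  t   CF        PV=CF/(1+0.023)^t    t·PV
  1       23.125        22.6051        22.6051
  2       23.125        22.0969        44.1937
  3       23.125        21.6001        64.8002
  4      523.125       477.6425     1,910.5699
  Σ                    543.9445     2,042.1689
Price P = Σ PV = 543.9445.
Macaulay duration = Σ(t·PV) / P = 2,042.1689 / 543.9445 = 3.75437 half-year periods.
In years: 3.75437 / 2 = 1.87719 years.

1.877 years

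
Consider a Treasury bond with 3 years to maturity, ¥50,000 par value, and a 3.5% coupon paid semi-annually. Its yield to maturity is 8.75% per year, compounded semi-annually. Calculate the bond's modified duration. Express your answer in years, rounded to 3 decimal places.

Periodic yield y = 0.04375. First find Macaulay duration:
  t   CF        PV=CF/(1+0.04375)^t    t·PV
  1       875.00       838.3234       838.3234
  2       875.00       803.1841     1,606.3681
  3       875.00       769.5177     2,308.5530
  4       875.00       737.2624     2,949.0497
  5       875.00       706.3592     3,531.7960
  6    50,875.00    39,348.2563   236,089.5376
  Σ                 43,202.9030   247,323.6278
P = 43,202.9030; Macaulay duration = 247,323.6278 / 43,202.9030 = 5.72470 half-year periods = 2.86235 years.
Modified duration = D_Mac / (1 + y) = 2.86235 / 1.04375 = 2.74237 years.

2.742 years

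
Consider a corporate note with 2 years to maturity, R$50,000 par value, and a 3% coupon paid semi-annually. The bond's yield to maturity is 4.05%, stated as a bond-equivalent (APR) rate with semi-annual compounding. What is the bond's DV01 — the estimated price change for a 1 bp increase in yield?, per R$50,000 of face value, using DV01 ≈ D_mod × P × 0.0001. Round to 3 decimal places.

R$9.392

Periodic yield y = 0.02025.
  t   CF        PV=CF/(1+0.02025)^t    t·PV
  1       750.00       735.1139       735.1139
  2       750.00       720.5233     1,441.0467
  3       750.00       706.2223     2,118.6670
  4    50,750.00    46,839.2177   187,356.8707
  Σ                 49,001.0773   191,651.6984
P = 49,001.0773; D_Mac = 3.91117 half-year periods = 1.95559 yrs; D_mod = 1.91677 yrs.
DV01 ≈ 1.91677 × 49,001.0773 × 0.0001 = 9.392389.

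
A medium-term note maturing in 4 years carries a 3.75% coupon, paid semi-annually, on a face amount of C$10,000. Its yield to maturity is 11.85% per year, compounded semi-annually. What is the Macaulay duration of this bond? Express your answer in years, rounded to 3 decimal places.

Periodic yield y = 0.05925. Discount each cash flow and weight by its period:
  t   CF        PV=CF/(1+0.05925)^t    t·PV
  1       187.50       177.0120       177.0120
  2       187.50       167.1107       334.2215
  3       187.50       157.7633       473.2898
  4       187.50       148.9386       595.7546
  5       187.50       140.6076       703.0382
  6       187.50       132.7426       796.4558
  7       187.50       125.3176       877.2230
  8    10,187.50     6,428.0588    51,424.4704
  Σ                  7,477.5513    55,381.4651
Price P = Σ PV = 7,477.5513.
Macaulay duration = Σ(t·PV) / P = 55,381.4651 / 7,477.5513 = 7.40636 half-year periods.
In years: 7.40636 / 2 = 3.70318 years.

3.703 years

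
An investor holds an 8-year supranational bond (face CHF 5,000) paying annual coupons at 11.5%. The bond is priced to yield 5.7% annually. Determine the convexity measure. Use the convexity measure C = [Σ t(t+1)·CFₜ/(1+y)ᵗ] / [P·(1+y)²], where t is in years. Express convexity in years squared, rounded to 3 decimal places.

43.174

With y = 0.057:
  t   CF        PV=CF/(1+0.057)^t    t·PV        t(t+1)·PV
  1       575.00       543.9924       543.9924       1,087.9849
  2       575.00       514.6570     1,029.3140       3,087.9419
  3       575.00       486.9035     1,460.7105       5,842.8418
  4       575.00       460.6466     1,842.5865       9,212.9325
  5       575.00       435.8057     2,179.0285      13,074.1711
  6       575.00       412.3044     2,473.8261      17,316.7829
  7       575.00       390.0703     2,730.4924      21,843.9393
  8     5,575.00     3,578.0382    28,624.3056     257,618.7506
  Σ                  6,822.4181    40,884.2560     329,085.3449
P = 6,822.4181.
Convexity = Σ t(t+1)·PV / [P·(1+y)²] = 329,085.3449 / (6,822.4181 × 1.117249) = 43.17380.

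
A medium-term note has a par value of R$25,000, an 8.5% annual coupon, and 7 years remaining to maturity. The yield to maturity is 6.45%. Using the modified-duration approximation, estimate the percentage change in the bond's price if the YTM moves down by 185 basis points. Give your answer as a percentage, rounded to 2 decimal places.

+9.80%

Periodic yield y = 0.0645. Modified duration first:
  t   CF        PV=CF/(1+0.0645)^t    t·PV
  1     2,125.00     1,996.2424     1,996.2424
  2     2,125.00     1,875.2864     3,750.5728
  3     2,125.00     1,761.6594     5,284.9781
  4     2,125.00     1,654.9172     6,619.6688
  5     2,125.00     1,554.6427     7,773.2137
  6     2,125.00     1,460.4441     8,762.6646
  7    27,125.00    17,512.5782   122,588.0471
  Σ                 27,815.7703   156,775.3875
P = 27,815.7703; D_Mac = 5.63621 yrs; D_mod = 5.63621/(1+0.0645) = 5.29470 yrs.
ΔP/P ≈ -D_mod · Δy = -5.29470 × (-0.0185) = +0.097952 = +9.7952%.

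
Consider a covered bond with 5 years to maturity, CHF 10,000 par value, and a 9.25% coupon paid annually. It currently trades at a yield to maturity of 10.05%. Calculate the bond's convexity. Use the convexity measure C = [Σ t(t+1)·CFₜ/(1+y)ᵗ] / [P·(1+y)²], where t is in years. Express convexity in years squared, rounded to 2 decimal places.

19.61

With y = 0.1005:
  t   CF        PV=CF/(1+0.1005)^t    t·PV        t(t+1)·PV
  1       925.00       840.5270       840.5270       1,681.0541
  2       925.00       763.7683     1,527.5366       4,582.6099
  3       925.00       694.0194     2,082.0581       8,328.2324
  4       925.00       630.6400     2,522.5602      12,612.8009
  5    10,925.00     6,768.1693    33,840.8463     203,045.0778
  Σ                  9,697.1240    40,813.5283     230,249.7752
P = 9,697.1240.
Convexity = Σ t(t+1)·PV / [P·(1+y)²] = 230,249.7752 / (9,697.1240 × 1.211100) = 19.60542.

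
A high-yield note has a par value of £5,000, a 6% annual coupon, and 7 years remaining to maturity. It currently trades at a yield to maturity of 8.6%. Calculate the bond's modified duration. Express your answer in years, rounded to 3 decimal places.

Periodic yield y = 0.086. First find Macaulay duration:
  t   CF        PV=CF/(1+0.086)^t    t·PV
  1       300.00       276.2431       276.2431
  2       300.00       254.3675       508.7350
  3       300.00       234.2242       702.6726
  4       300.00       215.6761       862.7043
  5       300.00       198.5967       992.9837
  6       300.00       182.8699     1,097.2196
  7     5,300.00     2,974.8638    20,824.0469
  Σ                  4,336.8414    25,264.6052
P = 4,336.8414; Macaulay duration = 25,264.6052 / 4,336.8414 = 5.82558 years.
Modified duration = D_Mac / (1 + y) = 5.82558 / 1.086 = 5.36425 years.

5.364 years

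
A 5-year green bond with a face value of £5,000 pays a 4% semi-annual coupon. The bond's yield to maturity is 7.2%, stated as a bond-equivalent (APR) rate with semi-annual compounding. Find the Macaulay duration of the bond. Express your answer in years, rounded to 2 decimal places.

Periodic yield y = 0.036. Discount each cash flow and weight by its period:
  t   CF        PV=CF/(1+0.036)^t    t·PV
  1       100.00        96.5251        96.5251
  2       100.00        93.1709       186.3419
  3       100.00        89.9333       269.8000
  4       100.00        86.8082       347.2330
  5       100.00        83.7917       418.9587
  6       100.00        80.8801       485.2804
  7       100.00        78.0696       546.4869
  8       100.00        75.3567       602.8537
  9       100.00        72.7381       654.6433
  10    5,100.00     3,580.7386    35,807.3863
  Σ                  4,338.0125    39,415.5093
Price P = Σ PV = 4,338.0125.
Macaulay duration = Σ(t·PV) / P = 39,415.5093 / 4,338.0125 = 9.08608 half-year periods.
In years: 9.08608 / 2 = 4.54304 years.

4.54 years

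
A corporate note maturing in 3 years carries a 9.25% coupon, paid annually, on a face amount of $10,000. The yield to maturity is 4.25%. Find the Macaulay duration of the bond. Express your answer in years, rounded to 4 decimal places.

Periodic yield y = 0.0425. Discount each cash flow and weight by its year:
  t   CF        PV=CF/(1+0.0425)^t    t·PV
  1       925.00       887.2902       887.2902
  2       925.00       851.1177     1,702.2353
  3    10,925.00     9,642.5801    28,927.7403
  Σ                 11,380.9879    31,517.2658
Price P = Σ PV = 11,380.9879.
Macaulay duration = Σ(t·PV) / P = 31,517.2658 / 11,380.9879 = 2.76929 years.

2.7693 years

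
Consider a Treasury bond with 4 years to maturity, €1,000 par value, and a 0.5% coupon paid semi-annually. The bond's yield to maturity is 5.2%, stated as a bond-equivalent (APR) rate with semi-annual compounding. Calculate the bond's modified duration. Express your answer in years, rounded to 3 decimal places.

Periodic yield y = 0.026. First find Macaulay duration:
  t   CF        PV=CF/(1+0.026)^t    t·PV
  1         2.50         2.4366         2.4366
  2         2.50         2.3749         4.7498
  3         2.50         2.3147         6.9442
  4         2.50         2.2561         9.0242
  5         2.50         2.1989        10.9944
  6         2.50         2.1432        12.8590
  7         2.50         2.0889        14.6220
  8     1,002.50       816.4047     6,531.2376
  Σ                    832.2179     6,592.8678
P = 832.2179; Macaulay duration = 6,592.8678 / 832.2179 = 7.92204 half-year periods = 3.96102 years.
Modified duration = D_Mac / (1 + y) = 3.96102 / 1.026 = 3.86065 years.

3.861 years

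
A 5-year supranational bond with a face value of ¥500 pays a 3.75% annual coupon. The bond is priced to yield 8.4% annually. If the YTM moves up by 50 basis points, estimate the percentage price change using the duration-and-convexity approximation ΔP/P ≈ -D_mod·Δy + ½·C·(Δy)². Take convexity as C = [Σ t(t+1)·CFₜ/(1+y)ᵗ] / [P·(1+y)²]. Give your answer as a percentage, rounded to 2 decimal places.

With y = 0.084:
  t   CF        PV=CF/(1+0.084)^t    t·PV        t(t+1)·PV
  1        18.75        17.2970        17.2970          34.5941
  2        18.75        15.9567        31.9134          95.7401
  3        18.75        14.7202        44.1606         176.6423
  4        18.75        13.5795        54.3180         271.5902
  5       518.75       346.5865     1,732.9327      10,397.5963
  Σ                    408.1400     1,880.6218      10,976.1631
P = 408.1400; D_Mac = 4.60779 yrs; D_mod = 4.25073 yrs; C = 22.88668.
Duration effect: -4.25073 × (+0.005) = -0.021254
Convexity effect: 0.5 × 22.88668 × (0.005)² = +0.0002861
ΔP/P ≈ -0.021254 + 0.0002861 = -0.020968 = -2.0968%.

-2.10%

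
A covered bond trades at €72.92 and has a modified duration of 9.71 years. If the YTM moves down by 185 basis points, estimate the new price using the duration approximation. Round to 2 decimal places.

€86.02

Duration approximation: ΔP/P ≈ -D_mod · Δy = -9.71 × (-0.0185) = +0.179635.
New price ≈ 72.92 × (1 + 0.179635) = 86.0189842.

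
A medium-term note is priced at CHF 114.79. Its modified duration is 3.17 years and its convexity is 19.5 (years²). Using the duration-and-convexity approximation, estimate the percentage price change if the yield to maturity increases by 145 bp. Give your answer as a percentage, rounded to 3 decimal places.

-4.392%

Duration effect: -D_mod·Δy = -3.17 × (+0.0145) = -0.045965
Convexity effect: ½·C·(Δy)² = 0.5 × 19.5 × (0.0145)² = +0.0020499375
ΔP/P ≈ -0.045965 + 0.0020499375 = -0.0439150625
= -4.39150625%.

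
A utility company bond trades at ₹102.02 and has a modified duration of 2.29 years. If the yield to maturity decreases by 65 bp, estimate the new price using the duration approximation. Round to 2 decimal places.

₹103.54

Duration approximation: ΔP/P ≈ -D_mod · Δy = -2.29 × (-0.0065) = +0.014885.
New price ≈ 102.02 × (1 + 0.014885) = 103.5385677.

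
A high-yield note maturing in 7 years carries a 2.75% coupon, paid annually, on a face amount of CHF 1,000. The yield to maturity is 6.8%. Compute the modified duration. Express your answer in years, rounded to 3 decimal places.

5.970 years

Periodic yield y = 0.068. First find Macaulay duration:
  t   CF        PV=CF/(1+0.068)^t    t·PV
  1        27.50        25.7491        25.7491
  2        27.50        24.1096        48.2192
  3        27.50        22.5745        67.7236
  4        27.50        21.1372        84.5488
  5        27.50        19.7914        98.9570
  6        27.50        18.5313       111.1876
  7     1,027.50       648.3105     4,538.1736
  Σ                    780.2036     4,974.5589
P = 780.2036; Macaulay duration = 4,974.5589 / 780.2036 = 6.37598 years.
Modified duration = D_Mac / (1 + y) = 6.37598 / 1.068 = 5.97001 years.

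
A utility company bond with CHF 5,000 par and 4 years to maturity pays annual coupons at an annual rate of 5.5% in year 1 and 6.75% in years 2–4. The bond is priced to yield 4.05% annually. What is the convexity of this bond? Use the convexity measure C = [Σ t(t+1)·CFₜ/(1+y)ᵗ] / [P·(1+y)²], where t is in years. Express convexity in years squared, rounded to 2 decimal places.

With y = 0.0405:
  t   CF        PV=CF/(1+0.0405)^t    t·PV        t(t+1)·PV
  1       275.00       264.2960       264.2960         528.5920
  2       337.50       311.7379       623.4758       1,870.4274
  3       337.50       299.6039       898.8118       3,595.2473
  4     5,337.50     4,553.7538    18,215.0153      91,075.0767
  Σ                  5,429.3917    20,001.5990      97,069.3434
P = 5,429.3917.
Convexity = Σ t(t+1)·PV / [P·(1+y)²] = 97,069.3434 / (5,429.3917 × 1.082640) = 16.51379.

16.51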